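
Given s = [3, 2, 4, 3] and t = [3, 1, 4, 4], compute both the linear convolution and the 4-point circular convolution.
Linear: y_lin[0] = 3×3 = 9; y_lin[1] = 3×1 + 2×3 = 9; y_lin[2] = 3×4 + 2×1 + 4×3 = 26; y_lin[3] = 3×4 + 2×4 + 4×1 + 3×3 = 33; y_lin[4] = 2×4 + 4×4 + 3×1 = 27; y_lin[5] = 4×4 + 3×4 = 28; y_lin[6] = 3×4 = 12 → [9, 9, 26, 33, 27, 28, 12]. Circular (length 4): y[0] = 3×3 + 2×4 + 4×4 + 3×1 = 36; y[1] = 3×1 + 2×3 + 4×4 + 3×4 = 37; y[2] = 3×4 + 2×1 + 4×3 + 3×4 = 38; y[3] = 3×4 + 2×4 + 4×1 + 3×3 = 33 → [36, 37, 38, 33]

Linear: [9, 9, 26, 33, 27, 28, 12], Circular: [36, 37, 38, 33]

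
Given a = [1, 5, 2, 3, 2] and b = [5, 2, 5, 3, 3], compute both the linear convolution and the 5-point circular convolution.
Linear: y_lin[0] = 1×5 = 5; y_lin[1] = 1×2 + 5×5 = 27; y_lin[2] = 1×5 + 5×2 + 2×5 = 25; y_lin[3] = 1×3 + 5×5 + 2×2 + 3×5 = 47; y_lin[4] = 1×3 + 5×3 + 2×5 + 3×2 + 2×5 = 44; y_lin[5] = 5×3 + 2×3 + 3×5 + 2×2 = 40; y_lin[6] = 2×3 + 3×3 + 2×5 = 25; y_lin[7] = 3×3 + 2×3 = 15; y_lin[8] = 2×3 = 6 → [5, 27, 25, 47, 44, 40, 25, 15, 6]. Circular (length 5): y[0] = 1×5 + 5×3 + 2×3 + 3×5 + 2×2 = 45; y[1] = 1×2 + 5×5 + 2×3 + 3×3 + 2×5 = 52; y[2] = 1×5 + 5×2 + 2×5 + 3×3 + 2×3 = 40; y[3] = 1×3 + 5×5 + 2×2 + 3×5 + 2×3 = 53; y[4] = 1×3 + 5×3 + 2×5 + 3×2 + 2×5 = 44 → [45, 52, 40, 53, 44]

Linear: [5, 27, 25, 47, 44, 40, 25, 15, 6], Circular: [45, 52, 40, 53, 44]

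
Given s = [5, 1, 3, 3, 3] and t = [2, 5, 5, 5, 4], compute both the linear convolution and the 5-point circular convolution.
Linear: y_lin[0] = 5×2 = 10; y_lin[1] = 5×5 + 1×2 = 27; y_lin[2] = 5×5 + 1×5 + 3×2 = 36; y_lin[3] = 5×5 + 1×5 + 3×5 + 3×2 = 51; y_lin[4] = 5×4 + 1×5 + 3×5 + 3×5 + 3×2 = 61; y_lin[5] = 1×4 + 3×5 + 3×5 + 3×5 = 49; y_lin[6] = 3×4 + 3×5 + 3×5 = 42; y_lin[7] = 3×4 + 3×5 = 27; y_lin[8] = 3×4 = 12 → [10, 27, 36, 51, 61, 49, 42, 27, 12]. Circular (length 5): y[0] = 5×2 + 1×4 + 3×5 + 3×5 + 3×5 = 59; y[1] = 5×5 + 1×2 + 3×4 + 3×5 + 3×5 = 69; y[2] = 5×5 + 1×5 + 3×2 + 3×4 + 3×5 = 63; y[3] = 5×5 + 1×5 + 3×5 + 3×2 + 3×4 = 63; y[4] = 5×4 + 1×5 + 3×5 + 3×5 + 3×2 = 61 → [59, 69, 63, 63, 61]

Linear: [10, 27, 36, 51, 61, 49, 42, 27, 12], Circular: [59, 69, 63, 63, 61]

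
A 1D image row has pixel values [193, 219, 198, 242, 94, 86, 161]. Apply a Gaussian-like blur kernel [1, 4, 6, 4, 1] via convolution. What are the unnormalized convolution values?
Convolve image row [193, 219, 198, 242, 94, 86, 161] with kernel [1, 4, 6, 4, 1]: y[0] = 193×1 = 193; y[1] = 193×4 + 219×1 = 991; y[2] = 193×6 + 219×4 + 198×1 = 2232; y[3] = 193×4 + 219×6 + 198×4 + 242×1 = 3120; y[4] = 193×1 + 219×4 + 198×6 + 242×4 + 94×1 = 3319; y[5] = 219×1 + 198×4 + 242×6 + 94×4 + 86×1 = 2925; y[6] = 198×1 + 242×4 + 94×6 + 86×4 + 161×1 = 2235; y[7] = 242×1 + 94×4 + 86×6 + 161×4 = 1778; y[8] = 94×1 + 86×4 + 161×6 = 1404; y[9] = 86×1 + 161×4 = 730; y[10] = 161×1 = 161 → [193, 991, 2232, 3120, 3319, 2925, 2235, 1778, 1404, 730, 161]. Normalization factor = sum(kernel) = 16.

[193, 991, 2232, 3120, 3319, 2925, 2235, 1778, 1404, 730, 161]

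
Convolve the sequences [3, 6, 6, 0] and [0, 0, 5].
y[0] = 3×0 = 0; y[1] = 3×0 + 6×0 = 0; y[2] = 3×5 + 6×0 + 6×0 = 15; y[3] = 6×5 + 6×0 + 0×0 = 30; y[4] = 6×5 + 0×0 = 30; y[5] = 0×5 = 0

[0, 0, 15, 30, 30, 0]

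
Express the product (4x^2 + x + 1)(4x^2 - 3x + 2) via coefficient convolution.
Ascending coefficients: a = [1, 1, 4], b = [2, -3, 4]. c[0] = 1×2 = 2; c[1] = 1×-3 + 1×2 = -1; c[2] = 1×4 + 1×-3 + 4×2 = 9; c[3] = 1×4 + 4×-3 = -8; c[4] = 4×4 = 16. Result coefficients: [2, -1, 9, -8, 16] → 16x^4 - 8x^3 + 9x^2 - x + 2

16x^4 - 8x^3 + 9x^2 - x + 2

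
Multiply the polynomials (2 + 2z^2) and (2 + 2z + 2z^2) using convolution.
Ascending coefficients: a = [2, 0, 2], b = [2, 2, 2]. c[0] = 2×2 = 4; c[1] = 2×2 + 0×2 = 4; c[2] = 2×2 + 0×2 + 2×2 = 8; c[3] = 0×2 + 2×2 = 4; c[4] = 2×2 = 4. Result coefficients: [4, 4, 8, 4, 4] → 4 + 4z + 8z^2 + 4z^3 + 4z^4

4 + 4z + 8z^2 + 4z^3 + 4z^4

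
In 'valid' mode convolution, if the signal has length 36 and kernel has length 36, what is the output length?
'Valid' mode counts only positions where the kernel fully overlaps the signal: m - n + 1 = 36 - 36 + 1 = 1

1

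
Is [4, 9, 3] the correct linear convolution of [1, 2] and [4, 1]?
Recompute linear convolution of [1, 2] and [4, 1]: y[0] = 1×4 = 4; y[1] = 1×1 + 2×4 = 9; y[2] = 2×1 = 2 → [4, 9, 2]. Compare to given [4, 9, 3]: they differ at index 2: given 3, correct 2, so answer: No

No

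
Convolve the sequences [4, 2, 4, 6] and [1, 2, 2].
y[0] = 4×1 = 4; y[1] = 4×2 + 2×1 = 10; y[2] = 4×2 + 2×2 + 4×1 = 16; y[3] = 2×2 + 4×2 + 6×1 = 18; y[4] = 4×2 + 6×2 = 20; y[5] = 6×2 = 12

[4, 10, 16, 18, 20, 12]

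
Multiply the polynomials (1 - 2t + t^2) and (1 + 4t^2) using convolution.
Ascending coefficients: a = [1, -2, 1], b = [1, 0, 4]. c[0] = 1×1 = 1; c[1] = 1×0 + -2×1 = -2; c[2] = 1×4 + -2×0 + 1×1 = 5; c[3] = -2×4 + 1×0 = -8; c[4] = 1×4 = 4. Result coefficients: [1, -2, 5, -8, 4] → 1 - 2t + 5t^2 - 8t^3 + 4t^4

1 - 2t + 5t^2 - 8t^3 + 4t^4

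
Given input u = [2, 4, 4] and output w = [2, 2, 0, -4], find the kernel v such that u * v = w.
Output length 4 = len(u) + len(v) - 1 ⇒ len(v) = 2. Solve v forward using v[k] = (w[k] - Σ_{i≥1} u[i]·v[k-i]) / u[0]: v[0] = w[0] / u[0] = 2 / 2 = 1; v[1] = (w[1] - 4×1) / u[0] = (2 - 4×1) / 2 = -1. So v = [1, -1]. Forward-check [2, 4, 4] * [1, -1]: w[0] = 2×1 = 2; w[1] = 2×-1 + 4×1 = 2; w[2] = 4×-1 + 4×1 = 0; w[3] = 4×-1 = -4 → [2, 2, 0, -4] ✓

[1, -1]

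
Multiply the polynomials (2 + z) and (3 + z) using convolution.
Ascending coefficients: a = [2, 1], b = [3, 1]. c[0] = 2×3 = 6; c[1] = 2×1 + 1×3 = 5; c[2] = 1×1 = 1. Result coefficients: [6, 5, 1] → 6 + 5z + z^2

6 + 5z + z^2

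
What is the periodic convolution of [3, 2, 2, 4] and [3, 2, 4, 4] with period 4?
Use y[k] = Σ_j f[j]·g[(k-j) mod 4]. y[0] = 3×3 + 2×4 + 2×4 + 4×2 = 33; y[1] = 3×2 + 2×3 + 2×4 + 4×4 = 36; y[2] = 3×4 + 2×2 + 2×3 + 4×4 = 38; y[3] = 3×4 + 2×4 + 2×2 + 4×3 = 36. Result: [33, 36, 38, 36]

[33, 36, 38, 36]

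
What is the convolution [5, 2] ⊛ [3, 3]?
y[0] = 5×3 = 15; y[1] = 5×3 + 2×3 = 21; y[2] = 2×3 = 6

[15, 21, 6]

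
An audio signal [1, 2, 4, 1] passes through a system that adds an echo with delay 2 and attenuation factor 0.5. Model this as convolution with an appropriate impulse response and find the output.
Direct-path + delayed-attenuated-path model → impulse response h = [1, 0, 0.5] (1 at lag 0, 0.5 at lag 2). Output y[n] = x[n] + 0.5·x[n - 2] (with x[n] = 0 outside 0..3): y[0] = 1 + 0.5×0 = 1; y[1] = 2 + 0.5×0 = 2; y[2] = 4 + 0.5×1 = 4.5; y[3] = 1 + 0.5×2 = 2.0; y[4] = 0 + 0.5×4 = 2.0; y[5] = 0 + 0.5×1 = 0.5. So y = [1, 2, 4.5, 2.0, 2.0, 0.5]

[1, 2, 4.5, 2.0, 2.0, 0.5]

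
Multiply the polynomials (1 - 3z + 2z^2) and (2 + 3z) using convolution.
Ascending coefficients: a = [1, -3, 2], b = [2, 3]. c[0] = 1×2 = 2; c[1] = 1×3 + -3×2 = -3; c[2] = -3×3 + 2×2 = -5; c[3] = 2×3 = 6. Result coefficients: [2, -3, -5, 6] → 2 - 3z - 5z^2 + 6z^3

2 - 3z - 5z^2 + 6z^3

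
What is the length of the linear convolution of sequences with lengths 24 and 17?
Linear/full convolution length: m + n - 1 = 24 + 17 - 1 = 40

40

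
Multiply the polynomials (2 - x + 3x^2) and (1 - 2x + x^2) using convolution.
Ascending coefficients: a = [2, -1, 3], b = [1, -2, 1]. c[0] = 2×1 = 2; c[1] = 2×-2 + -1×1 = -5; c[2] = 2×1 + -1×-2 + 3×1 = 7; c[3] = -1×1 + 3×-2 = -7; c[4] = 3×1 = 3. Result coefficients: [2, -5, 7, -7, 3] → 2 - 5x + 7x^2 - 7x^3 + 3x^4

2 - 5x + 7x^2 - 7x^3 + 3x^4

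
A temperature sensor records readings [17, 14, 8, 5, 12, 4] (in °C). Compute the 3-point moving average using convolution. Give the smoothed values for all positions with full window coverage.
3-point moving average kernel = [1, 1, 1]. Apply in 'valid' mode (full window coverage): avg[0] = (17 + 14 + 8) / 3 = 13.0; avg[1] = (14 + 8 + 5) / 3 = 9.0; avg[2] = (8 + 5 + 12) / 3 = 8.33; avg[3] = (5 + 12 + 4) / 3 = 7.0. Smoothed values: [13.0, 9.0, 8.33, 7.0]

[13.0, 9.0, 8.33, 7.0]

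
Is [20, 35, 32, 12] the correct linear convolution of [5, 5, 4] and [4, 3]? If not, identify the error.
Recompute linear convolution of [5, 5, 4] and [4, 3]: y[0] = 5×4 = 20; y[1] = 5×3 + 5×4 = 35; y[2] = 5×3 + 4×4 = 31; y[3] = 4×3 = 12 → [20, 35, 31, 12]. Compare to given [20, 35, 32, 12]: they differ at index 2: given 32, correct 31, so answer: No

No. Error at index 2: given 32, correct 31.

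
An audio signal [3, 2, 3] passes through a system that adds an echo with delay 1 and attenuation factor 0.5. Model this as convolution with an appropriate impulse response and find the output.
Direct-path + delayed-attenuated-path model → impulse response h = [1, 0.5] (1 at lag 0, 0.5 at lag 1). Output y[n] = x[n] + 0.5·x[n - 1] (with x[n] = 0 outside 0..2): y[0] = 3 + 0.5×0 = 3; y[1] = 2 + 0.5×3 = 3.5; y[2] = 3 + 0.5×2 = 4.0; y[3] = 0 + 0.5×3 = 1.5. So y = [3, 3.5, 4.0, 1.5]

[3, 3.5, 4.0, 1.5]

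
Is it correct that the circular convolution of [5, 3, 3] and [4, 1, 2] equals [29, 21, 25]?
Recompute circular convolution of [5, 3, 3] and [4, 1, 2]: y[0] = 5×4 + 3×2 + 3×1 = 29; y[1] = 5×1 + 3×4 + 3×2 = 23; y[2] = 5×2 + 3×1 + 3×4 = 25 → [29, 23, 25]. Compare to given [29, 21, 25]: they differ at index 1: given 21, correct 23, so answer: No

No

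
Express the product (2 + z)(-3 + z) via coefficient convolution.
Ascending coefficients: a = [2, 1], b = [-3, 1]. c[0] = 2×-3 = -6; c[1] = 2×1 + 1×-3 = -1; c[2] = 1×1 = 1. Result coefficients: [-6, -1, 1] → -6 - z + z^2

-6 - z + z^2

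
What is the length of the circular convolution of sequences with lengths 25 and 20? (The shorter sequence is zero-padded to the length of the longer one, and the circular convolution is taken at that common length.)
Circular convolution (zero-padding the shorter input) has length max(m, n) = max(25, 20) = 25

25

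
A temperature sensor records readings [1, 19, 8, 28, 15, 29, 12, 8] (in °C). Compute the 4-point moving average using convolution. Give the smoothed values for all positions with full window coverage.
4-point moving average kernel = [1, 1, 1, 1]. Apply in 'valid' mode (full window coverage): avg[0] = (1 + 19 + 8 + 28) / 4 = 14.0; avg[1] = (19 + 8 + 28 + 15) / 4 = 17.5; avg[2] = (8 + 28 + 15 + 29) / 4 = 20.0; avg[3] = (28 + 15 + 29 + 12) / 4 = 21.0; avg[4] = (15 + 29 + 12 + 8) / 4 = 16.0. Smoothed values: [14.0, 17.5, 20.0, 21.0, 16.0]

[14.0, 17.5, 20.0, 21.0, 16.0]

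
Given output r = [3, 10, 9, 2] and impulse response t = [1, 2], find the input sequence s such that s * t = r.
Deconvolve r=[3, 10, 9, 2] by t=[1, 2]. Since t[0]=1, solve forward: s[0] = r[0] / 1 = 3; s[1] = (r[1] - 3×2) / 1 = 4; s[2] = (r[2] - 4×2) / 1 = 1. So s = [3, 4, 1]. Check by forward convolution: r[0] = 3×1 = 3; r[1] = 3×2 + 4×1 = 10; r[2] = 4×2 + 1×1 = 9; r[3] = 1×2 = 2

[3, 4, 1]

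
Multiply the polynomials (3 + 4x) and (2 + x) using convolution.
Ascending coefficients: a = [3, 4], b = [2, 1]. c[0] = 3×2 = 6; c[1] = 3×1 + 4×2 = 11; c[2] = 4×1 = 4. Result coefficients: [6, 11, 4] → 6 + 11x + 4x^2

6 + 11x + 4x^2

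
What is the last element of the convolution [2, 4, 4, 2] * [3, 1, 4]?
Use y[k] = Σ_i a[i]·b[k-i] at k=5. y[5] = 2×4 = 8

8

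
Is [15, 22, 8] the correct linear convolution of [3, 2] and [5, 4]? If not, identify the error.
Recompute linear convolution of [3, 2] and [5, 4]: y[0] = 3×5 = 15; y[1] = 3×4 + 2×5 = 22; y[2] = 2×4 = 8 → [15, 22, 8]. Given [15, 22, 8] matches, so answer: Yes

Yes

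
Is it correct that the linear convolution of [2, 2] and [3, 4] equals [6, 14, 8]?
Recompute linear convolution of [2, 2] and [3, 4]: y[0] = 2×3 = 6; y[1] = 2×4 + 2×3 = 14; y[2] = 2×4 = 8 → [6, 14, 8]. Given [6, 14, 8] matches, so answer: Yes

Yes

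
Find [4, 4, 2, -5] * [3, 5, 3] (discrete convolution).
y[0] = 4×3 = 12; y[1] = 4×5 + 4×3 = 32; y[2] = 4×3 + 4×5 + 2×3 = 38; y[3] = 4×3 + 2×5 + -5×3 = 7; y[4] = 2×3 + -5×5 = -19; y[5] = -5×3 = -15

[12, 32, 38, 7, -19, -15]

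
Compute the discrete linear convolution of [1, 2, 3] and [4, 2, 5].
y[0] = 1×4 = 4; y[1] = 1×2 + 2×4 = 10; y[2] = 1×5 + 2×2 + 3×4 = 21; y[3] = 2×5 + 3×2 = 16; y[4] = 3×5 = 15

[4, 10, 21, 16, 15]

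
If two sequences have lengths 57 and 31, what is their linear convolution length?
Linear/full convolution length: m + n - 1 = 57 + 31 - 1 = 87

87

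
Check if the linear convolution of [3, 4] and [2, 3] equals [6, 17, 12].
Recompute linear convolution of [3, 4] and [2, 3]: y[0] = 3×2 = 6; y[1] = 3×3 + 4×2 = 17; y[2] = 4×3 = 12 → [6, 17, 12]. Given [6, 17, 12] matches, so answer: Yes

Yes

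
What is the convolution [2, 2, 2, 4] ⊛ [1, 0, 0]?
y[0] = 2×1 = 2; y[1] = 2×0 + 2×1 = 2; y[2] = 2×0 + 2×0 + 2×1 = 2; y[3] = 2×0 + 2×0 + 4×1 = 4; y[4] = 2×0 + 4×0 = 0; y[5] = 4×0 = 0

[2, 2, 2, 4, 0, 0]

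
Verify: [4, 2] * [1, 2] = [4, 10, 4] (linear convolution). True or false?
Recompute linear convolution of [4, 2] and [1, 2]: y[0] = 4×1 = 4; y[1] = 4×2 + 2×1 = 10; y[2] = 2×2 = 4 → [4, 10, 4]. Given [4, 10, 4] matches, so answer: Yes

Yes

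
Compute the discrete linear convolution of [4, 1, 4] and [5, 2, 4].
y[0] = 4×5 = 20; y[1] = 4×2 + 1×5 = 13; y[2] = 4×4 + 1×2 + 4×5 = 38; y[3] = 1×4 + 4×2 = 12; y[4] = 4×4 = 16

[20, 13, 38, 12, 16]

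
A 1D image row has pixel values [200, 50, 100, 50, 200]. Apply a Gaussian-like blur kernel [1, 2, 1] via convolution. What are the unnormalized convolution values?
Convolve image row [200, 50, 100, 50, 200] with kernel [1, 2, 1]: y[0] = 200×1 = 200; y[1] = 200×2 + 50×1 = 450; y[2] = 200×1 + 50×2 + 100×1 = 400; y[3] = 50×1 + 100×2 + 50×1 = 300; y[4] = 100×1 + 50×2 + 200×1 = 400; y[5] = 50×1 + 200×2 = 450; y[6] = 200×1 = 200 → [200, 450, 400, 300, 400, 450, 200]. Normalization factor = sum(kernel) = 4.

[200, 450, 400, 300, 400, 450, 200]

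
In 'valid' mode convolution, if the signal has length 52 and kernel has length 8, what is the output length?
'Valid' mode counts only positions where the kernel fully overlaps the signal: m - n + 1 = 52 - 8 + 1 = 45

45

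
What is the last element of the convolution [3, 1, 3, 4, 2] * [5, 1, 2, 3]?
Use y[k] = Σ_i a[i]·b[k-i] at k=7. y[7] = 2×3 = 6

6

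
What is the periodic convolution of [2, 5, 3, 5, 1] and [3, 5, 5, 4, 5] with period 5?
Use y[k] = Σ_j a[j]·b[(k-j) mod 5]. y[0] = 2×3 + 5×5 + 3×4 + 5×5 + 1×5 = 73; y[1] = 2×5 + 5×3 + 3×5 + 5×4 + 1×5 = 65; y[2] = 2×5 + 5×5 + 3×3 + 5×5 + 1×4 = 73; y[3] = 2×4 + 5×5 + 3×5 + 5×3 + 1×5 = 68; y[4] = 2×5 + 5×4 + 3×5 + 5×5 + 1×3 = 73. Result: [73, 65, 73, 68, 73]

[73, 65, 73, 68, 73]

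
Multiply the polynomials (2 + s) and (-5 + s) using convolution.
Ascending coefficients: a = [2, 1], b = [-5, 1]. c[0] = 2×-5 = -10; c[1] = 2×1 + 1×-5 = -3; c[2] = 1×1 = 1. Result coefficients: [-10, -3, 1] → -10 - 3s + s^2

-10 - 3s + s^2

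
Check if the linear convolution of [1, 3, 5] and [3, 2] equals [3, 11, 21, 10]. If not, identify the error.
Recompute linear convolution of [1, 3, 5] and [3, 2]: y[0] = 1×3 = 3; y[1] = 1×2 + 3×3 = 11; y[2] = 3×2 + 5×3 = 21; y[3] = 5×2 = 10 → [3, 11, 21, 10]. Given [3, 11, 21, 10] matches, so answer: Yes

Yes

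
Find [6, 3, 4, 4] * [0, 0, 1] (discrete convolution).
y[0] = 6×0 = 0; y[1] = 6×0 + 3×0 = 0; y[2] = 6×1 + 3×0 + 4×0 = 6; y[3] = 3×1 + 4×0 + 4×0 = 3; y[4] = 4×1 + 4×0 = 4; y[5] = 4×1 = 4

[0, 0, 6, 3, 4, 4]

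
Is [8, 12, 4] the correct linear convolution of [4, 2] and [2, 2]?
Recompute linear convolution of [4, 2] and [2, 2]: y[0] = 4×2 = 8; y[1] = 4×2 + 2×2 = 12; y[2] = 2×2 = 4 → [8, 12, 4]. Given [8, 12, 4] matches, so answer: Yes

Yes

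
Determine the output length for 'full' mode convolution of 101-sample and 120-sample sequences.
Linear/full convolution length: m + n - 1 = 101 + 120 - 1 = 220

220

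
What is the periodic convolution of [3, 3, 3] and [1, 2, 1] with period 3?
Use y[k] = Σ_j f[j]·g[(k-j) mod 3]. y[0] = 3×1 + 3×1 + 3×2 = 12; y[1] = 3×2 + 3×1 + 3×1 = 12; y[2] = 3×1 + 3×2 + 3×1 = 12. Result: [12, 12, 12]

[12, 12, 12]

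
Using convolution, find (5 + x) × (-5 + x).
Ascending coefficients: a = [5, 1], b = [-5, 1]. c[0] = 5×-5 = -25; c[1] = 5×1 + 1×-5 = 0; c[2] = 1×1 = 1. Result coefficients: [-25, 0, 1] → -25 + x^2

-25 + x^2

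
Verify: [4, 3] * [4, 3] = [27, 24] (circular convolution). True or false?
Recompute circular convolution of [4, 3] and [4, 3]: y[0] = 4×4 + 3×3 = 25; y[1] = 4×3 + 3×4 = 24 → [25, 24]. Compare to given [27, 24]: they differ at index 0: given 27, correct 25, so answer: No

No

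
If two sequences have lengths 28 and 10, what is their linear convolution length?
Linear/full convolution length: m + n - 1 = 28 + 10 - 1 = 37

37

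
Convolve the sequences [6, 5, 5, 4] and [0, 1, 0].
y[0] = 6×0 = 0; y[1] = 6×1 + 5×0 = 6; y[2] = 6×0 + 5×1 + 5×0 = 5; y[3] = 5×0 + 5×1 + 4×0 = 5; y[4] = 5×0 + 4×1 = 4; y[5] = 4×0 = 0

[0, 6, 5, 5, 4, 0]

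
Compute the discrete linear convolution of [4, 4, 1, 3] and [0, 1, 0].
y[0] = 4×0 = 0; y[1] = 4×1 + 4×0 = 4; y[2] = 4×0 + 4×1 + 1×0 = 4; y[3] = 4×0 + 1×1 + 3×0 = 1; y[4] = 1×0 + 3×1 = 3; y[5] = 3×0 = 0

[0, 4, 4, 1, 3, 0]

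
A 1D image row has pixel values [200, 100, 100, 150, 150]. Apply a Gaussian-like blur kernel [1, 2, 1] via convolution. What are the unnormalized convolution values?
Convolve image row [200, 100, 100, 150, 150] with kernel [1, 2, 1]: y[0] = 200×1 = 200; y[1] = 200×2 + 100×1 = 500; y[2] = 200×1 + 100×2 + 100×1 = 500; y[3] = 100×1 + 100×2 + 150×1 = 450; y[4] = 100×1 + 150×2 + 150×1 = 550; y[5] = 150×1 + 150×2 = 450; y[6] = 150×1 = 150 → [200, 500, 500, 450, 550, 450, 150]. Normalization factor = sum(kernel) = 4.

[200, 500, 500, 450, 550, 450, 150]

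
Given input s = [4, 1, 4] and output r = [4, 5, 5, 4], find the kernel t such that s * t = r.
Output length 4 = len(s) + len(t) - 1 ⇒ len(t) = 2. Solve t forward using t[k] = (r[k] - Σ_{i≥1} s[i]·t[k-i]) / s[0]: t[0] = r[0] / s[0] = 4 / 4 = 1; t[1] = (r[1] - 1×1) / s[0] = (5 - 1×1) / 4 = 1. So t = [1, 1]. Forward-check [4, 1, 4] * [1, 1]: r[0] = 4×1 = 4; r[1] = 4×1 + 1×1 = 5; r[2] = 1×1 + 4×1 = 5; r[3] = 4×1 = 4 → [4, 5, 5, 4] ✓

[1, 1]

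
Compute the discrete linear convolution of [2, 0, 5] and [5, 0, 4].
y[0] = 2×5 = 10; y[1] = 2×0 + 0×5 = 0; y[2] = 2×4 + 0×0 + 5×5 = 33; y[3] = 0×4 + 5×0 = 0; y[4] = 5×4 = 20

[10, 0, 33, 0, 20]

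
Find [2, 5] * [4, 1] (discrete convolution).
y[0] = 2×4 = 8; y[1] = 2×1 + 5×4 = 22; y[2] = 5×1 = 5

[8, 22, 5]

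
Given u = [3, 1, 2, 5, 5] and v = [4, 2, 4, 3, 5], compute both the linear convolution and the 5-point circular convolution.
Linear: y_lin[0] = 3×4 = 12; y_lin[1] = 3×2 + 1×4 = 10; y_lin[2] = 3×4 + 1×2 + 2×4 = 22; y_lin[3] = 3×3 + 1×4 + 2×2 + 5×4 = 37; y_lin[4] = 3×5 + 1×3 + 2×4 + 5×2 + 5×4 = 56; y_lin[5] = 1×5 + 2×3 + 5×4 + 5×2 = 41; y_lin[6] = 2×5 + 5×3 + 5×4 = 45; y_lin[7] = 5×5 + 5×3 = 40; y_lin[8] = 5×5 = 25 → [12, 10, 22, 37, 56, 41, 45, 40, 25]. Circular (length 5): y[0] = 3×4 + 1×5 + 2×3 + 5×4 + 5×2 = 53; y[1] = 3×2 + 1×4 + 2×5 + 5×3 + 5×4 = 55; y[2] = 3×4 + 1×2 + 2×4 + 5×5 + 5×3 = 62; y[3] = 3×3 + 1×4 + 2×2 + 5×4 + 5×5 = 62; y[4] = 3×5 + 1×3 + 2×4 + 5×2 + 5×4 = 56 → [53, 55, 62, 62, 56]

Linear: [12, 10, 22, 37, 56, 41, 45, 40, 25], Circular: [53, 55, 62, 62, 56]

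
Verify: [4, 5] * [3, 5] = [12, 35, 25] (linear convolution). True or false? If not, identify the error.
Recompute linear convolution of [4, 5] and [3, 5]: y[0] = 4×3 = 12; y[1] = 4×5 + 5×3 = 35; y[2] = 5×5 = 25 → [12, 35, 25]. Given [12, 35, 25] matches, so answer: Yes

Yes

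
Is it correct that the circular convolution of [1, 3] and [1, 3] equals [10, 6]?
Recompute circular convolution of [1, 3] and [1, 3]: y[0] = 1×1 + 3×3 = 10; y[1] = 1×3 + 3×1 = 6 → [10, 6]. Given [10, 6] matches, so answer: Yes

Yes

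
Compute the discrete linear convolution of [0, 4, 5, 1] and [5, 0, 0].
y[0] = 0×5 = 0; y[1] = 0×0 + 4×5 = 20; y[2] = 0×0 + 4×0 + 5×5 = 25; y[3] = 4×0 + 5×0 + 1×5 = 5; y[4] = 5×0 + 1×0 = 0; y[5] = 1×0 = 0

[0, 20, 25, 5, 0, 0]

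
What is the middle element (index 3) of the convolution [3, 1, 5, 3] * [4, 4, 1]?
Use y[k] = Σ_i a[i]·b[k-i] at k=3. y[3] = 1×1 + 5×4 + 3×4 = 33

33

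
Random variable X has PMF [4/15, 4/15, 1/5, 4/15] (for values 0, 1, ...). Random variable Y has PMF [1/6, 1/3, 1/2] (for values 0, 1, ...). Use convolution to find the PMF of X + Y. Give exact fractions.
P(X+Y=k) = Σ_i P(X=i)·P(Y=k-i) — a convolution of [4/15, 4/15, 1/5, 4/15] and [1/6, 1/3, 1/2]. P(X+Y=0) = (4/15)×(1/6) = 2/45; P(X+Y=1) = (4/15)×(1/3) + (4/15)×(1/6) = 4/45 + 2/45 = 2/15; P(X+Y=2) = (4/15)×(1/2) + (4/15)×(1/3) + (1/5)×(1/6) = 2/15 + 4/45 + 1/30 = 23/90; P(X+Y=3) = (4/15)×(1/2) + (1/5)×(1/3) + (4/15)×(1/6) = 2/15 + 1/15 + 2/45 = 11/45; P(X+Y=4) = (1/5)×(1/2) + (4/15)×(1/3) = 1/10 + 4/45 = 17/90; P(X+Y=5) = (4/15)×(1/2) = 2/15. PMF: [2/45, 2/15, 23/90, 11/45, 17/90, 2/15] (sums to 1 ✓)

[2/45, 2/15, 23/90, 11/45, 17/90, 2/15]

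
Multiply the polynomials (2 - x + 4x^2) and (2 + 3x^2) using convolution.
Ascending coefficients: a = [2, -1, 4], b = [2, 0, 3]. c[0] = 2×2 = 4; c[1] = 2×0 + -1×2 = -2; c[2] = 2×3 + -1×0 + 4×2 = 14; c[3] = -1×3 + 4×0 = -3; c[4] = 4×3 = 12. Result coefficients: [4, -2, 14, -3, 12] → 4 - 2x + 14x^2 - 3x^3 + 12x^4

4 - 2x + 14x^2 - 3x^3 + 12x^4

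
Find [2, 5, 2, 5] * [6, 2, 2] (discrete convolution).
y[0] = 2×6 = 12; y[1] = 2×2 + 5×6 = 34; y[2] = 2×2 + 5×2 + 2×6 = 26; y[3] = 5×2 + 2×2 + 5×6 = 44; y[4] = 2×2 + 5×2 = 14; y[5] = 5×2 = 10

[12, 34, 26, 44, 14, 10]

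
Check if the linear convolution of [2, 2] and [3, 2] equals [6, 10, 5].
Recompute linear convolution of [2, 2] and [3, 2]: y[0] = 2×3 = 6; y[1] = 2×2 + 2×3 = 10; y[2] = 2×2 = 4 → [6, 10, 4]. Compare to given [6, 10, 5]: they differ at index 2: given 5, correct 4, so answer: No

No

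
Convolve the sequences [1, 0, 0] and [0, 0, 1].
y[0] = 1×0 = 0; y[1] = 1×0 + 0×0 = 0; y[2] = 1×1 + 0×0 + 0×0 = 1; y[3] = 0×1 + 0×0 = 0; y[4] = 0×1 = 0

[0, 0, 1, 0, 0]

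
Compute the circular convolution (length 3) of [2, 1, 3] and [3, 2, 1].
Use y[k] = Σ_j s[j]·t[(k-j) mod 3]. y[0] = 2×3 + 1×1 + 3×2 = 13; y[1] = 2×2 + 1×3 + 3×1 = 10; y[2] = 2×1 + 1×2 + 3×3 = 13. Result: [13, 10, 13]

[13, 10, 13]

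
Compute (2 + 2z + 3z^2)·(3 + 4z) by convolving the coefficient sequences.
Ascending coefficients: a = [2, 2, 3], b = [3, 4]. c[0] = 2×3 = 6; c[1] = 2×4 + 2×3 = 14; c[2] = 2×4 + 3×3 = 17; c[3] = 3×4 = 12. Result coefficients: [6, 14, 17, 12] → 6 + 14z + 17z^2 + 12z^3

6 + 14z + 17z^2 + 12z^3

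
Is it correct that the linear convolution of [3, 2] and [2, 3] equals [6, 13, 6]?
Recompute linear convolution of [3, 2] and [2, 3]: y[0] = 3×2 = 6; y[1] = 3×3 + 2×2 = 13; y[2] = 2×3 = 6 → [6, 13, 6]. Given [6, 13, 6] matches, so answer: Yes

Yes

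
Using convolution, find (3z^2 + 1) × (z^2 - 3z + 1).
Ascending coefficients: a = [1, 0, 3], b = [1, -3, 1]. c[0] = 1×1 = 1; c[1] = 1×-3 + 0×1 = -3; c[2] = 1×1 + 0×-3 + 3×1 = 4; c[3] = 0×1 + 3×-3 = -9; c[4] = 3×1 = 3. Result coefficients: [1, -3, 4, -9, 3] → 3z^4 - 9z^3 + 4z^2 - 3z + 1

3z^4 - 9z^3 + 4z^2 - 3z + 1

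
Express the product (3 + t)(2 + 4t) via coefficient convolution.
Ascending coefficients: a = [3, 1], b = [2, 4]. c[0] = 3×2 = 6; c[1] = 3×4 + 1×2 = 14; c[2] = 1×4 = 4. Result coefficients: [6, 14, 4] → 6 + 14t + 4t^2

6 + 14t + 4t^2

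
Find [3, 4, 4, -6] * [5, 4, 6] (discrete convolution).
y[0] = 3×5 = 15; y[1] = 3×4 + 4×5 = 32; y[2] = 3×6 + 4×4 + 4×5 = 54; y[3] = 4×6 + 4×4 + -6×5 = 10; y[4] = 4×6 + -6×4 = 0; y[5] = -6×6 = -36

[15, 32, 54, 10, 0, -36]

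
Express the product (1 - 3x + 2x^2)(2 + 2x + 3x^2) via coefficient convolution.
Ascending coefficients: a = [1, -3, 2], b = [2, 2, 3]. c[0] = 1×2 = 2; c[1] = 1×2 + -3×2 = -4; c[2] = 1×3 + -3×2 + 2×2 = 1; c[3] = -3×3 + 2×2 = -5; c[4] = 2×3 = 6. Result coefficients: [2, -4, 1, -5, 6] → 2 - 4x + x^2 - 5x^3 + 6x^4

2 - 4x + x^2 - 5x^3 + 6x^4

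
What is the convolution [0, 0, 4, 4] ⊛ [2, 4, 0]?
y[0] = 0×2 = 0; y[1] = 0×4 + 0×2 = 0; y[2] = 0×0 + 0×4 + 4×2 = 8; y[3] = 0×0 + 4×4 + 4×2 = 24; y[4] = 4×0 + 4×4 = 16; y[5] = 4×0 = 0

[0, 0, 8, 24, 16, 0]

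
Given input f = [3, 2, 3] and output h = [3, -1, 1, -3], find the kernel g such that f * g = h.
Output length 4 = len(f) + len(g) - 1 ⇒ len(g) = 2. Solve g forward using g[k] = (h[k] - Σ_{i≥1} f[i]·g[k-i]) / f[0]: g[0] = h[0] / f[0] = 3 / 3 = 1; g[1] = (h[1] - 2×1) / f[0] = (-1 - 2×1) / 3 = -1. So g = [1, -1]. Forward-check [3, 2, 3] * [1, -1]: h[0] = 3×1 = 3; h[1] = 3×-1 + 2×1 = -1; h[2] = 2×-1 + 3×1 = 1; h[3] = 3×-1 = -3 → [3, -1, 1, -3] ✓

[1, -1]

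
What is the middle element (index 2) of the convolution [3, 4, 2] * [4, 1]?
Use y[k] = Σ_i a[i]·b[k-i] at k=2. y[2] = 4×1 + 2×4 = 12

12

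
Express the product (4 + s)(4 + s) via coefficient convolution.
Ascending coefficients: a = [4, 1], b = [4, 1]. c[0] = 4×4 = 16; c[1] = 4×1 + 1×4 = 8; c[2] = 1×1 = 1. Result coefficients: [16, 8, 1] → 16 + 8s + s^2

16 + 8s + s^2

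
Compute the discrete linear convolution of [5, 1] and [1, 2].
y[0] = 5×1 = 5; y[1] = 5×2 + 1×1 = 11; y[2] = 1×2 = 2

[5, 11, 2]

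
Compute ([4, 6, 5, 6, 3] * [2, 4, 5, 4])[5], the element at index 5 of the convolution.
Use y[k] = Σ_i a[i]·b[k-i] at k=5. y[5] = 5×4 + 6×5 + 3×4 = 62

62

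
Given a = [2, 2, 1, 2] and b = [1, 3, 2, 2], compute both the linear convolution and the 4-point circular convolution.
Linear: y_lin[0] = 2×1 = 2; y_lin[1] = 2×3 + 2×1 = 8; y_lin[2] = 2×2 + 2×3 + 1×1 = 11; y_lin[3] = 2×2 + 2×2 + 1×3 + 2×1 = 13; y_lin[4] = 2×2 + 1×2 + 2×3 = 12; y_lin[5] = 1×2 + 2×2 = 6; y_lin[6] = 2×2 = 4 → [2, 8, 11, 13, 12, 6, 4]. Circular (length 4): y[0] = 2×1 + 2×2 + 1×2 + 2×3 = 14; y[1] = 2×3 + 2×1 + 1×2 + 2×2 = 14; y[2] = 2×2 + 2×3 + 1×1 + 2×2 = 15; y[3] = 2×2 + 2×2 + 1×3 + 2×1 = 13 → [14, 14, 15, 13]

Linear: [2, 8, 11, 13, 12, 6, 4], Circular: [14, 14, 15, 13]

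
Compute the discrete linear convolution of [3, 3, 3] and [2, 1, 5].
y[0] = 3×2 = 6; y[1] = 3×1 + 3×2 = 9; y[2] = 3×5 + 3×1 + 3×2 = 24; y[3] = 3×5 + 3×1 = 18; y[4] = 3×5 = 15

[6, 9, 24, 18, 15]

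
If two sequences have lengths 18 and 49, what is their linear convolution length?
Linear/full convolution length: m + n - 1 = 18 + 49 - 1 = 66

66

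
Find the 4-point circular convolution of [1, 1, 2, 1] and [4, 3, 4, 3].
Use y[k] = Σ_j u[j]·v[(k-j) mod 4]. y[0] = 1×4 + 1×3 + 2×4 + 1×3 = 18; y[1] = 1×3 + 1×4 + 2×3 + 1×4 = 17; y[2] = 1×4 + 1×3 + 2×4 + 1×3 = 18; y[3] = 1×3 + 1×4 + 2×3 + 1×4 = 17. Result: [18, 17, 18, 17]

[18, 17, 18, 17]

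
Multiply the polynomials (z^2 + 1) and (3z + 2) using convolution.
Ascending coefficients: a = [1, 0, 1], b = [2, 3]. c[0] = 1×2 = 2; c[1] = 1×3 + 0×2 = 3; c[2] = 0×3 + 1×2 = 2; c[3] = 1×3 = 3. Result coefficients: [2, 3, 2, 3] → 3z^3 + 2z^2 + 3z + 2

3z^3 + 2z^2 + 3z + 2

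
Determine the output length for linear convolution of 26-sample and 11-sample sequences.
Linear/full convolution length: m + n - 1 = 26 + 11 - 1 = 36

36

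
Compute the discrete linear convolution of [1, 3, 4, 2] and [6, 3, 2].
y[0] = 1×6 = 6; y[1] = 1×3 + 3×6 = 21; y[2] = 1×2 + 3×3 + 4×6 = 35; y[3] = 3×2 + 4×3 + 2×6 = 30; y[4] = 4×2 + 2×3 = 14; y[5] = 2×2 = 4

[6, 21, 35, 30, 14, 4]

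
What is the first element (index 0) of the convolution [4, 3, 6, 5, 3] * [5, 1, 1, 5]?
Use y[k] = Σ_i a[i]·b[k-i] at k=0. y[0] = 4×5 = 20

20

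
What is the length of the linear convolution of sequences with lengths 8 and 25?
Linear/full convolution length: m + n - 1 = 8 + 25 - 1 = 32

32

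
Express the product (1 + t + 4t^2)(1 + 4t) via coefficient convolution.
Ascending coefficients: a = [1, 1, 4], b = [1, 4]. c[0] = 1×1 = 1; c[1] = 1×4 + 1×1 = 5; c[2] = 1×4 + 4×1 = 8; c[3] = 4×4 = 16. Result coefficients: [1, 5, 8, 16] → 1 + 5t + 8t^2 + 16t^3

1 + 5t + 8t^2 + 16t^3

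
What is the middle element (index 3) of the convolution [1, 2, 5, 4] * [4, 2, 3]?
Use y[k] = Σ_i a[i]·b[k-i] at k=3. y[3] = 2×3 + 5×2 + 4×4 = 32

32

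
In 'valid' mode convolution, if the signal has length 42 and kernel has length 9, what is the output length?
'Valid' mode counts only positions where the kernel fully overlaps the signal: m - n + 1 = 42 - 9 + 1 = 34

34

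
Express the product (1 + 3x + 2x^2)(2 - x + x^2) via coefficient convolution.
Ascending coefficients: a = [1, 3, 2], b = [2, -1, 1]. c[0] = 1×2 = 2; c[1] = 1×-1 + 3×2 = 5; c[2] = 1×1 + 3×-1 + 2×2 = 2; c[3] = 3×1 + 2×-1 = 1; c[4] = 2×1 = 2. Result coefficients: [2, 5, 2, 1, 2] → 2 + 5x + 2x^2 + x^3 + 2x^4

2 + 5x + 2x^2 + x^3 + 2x^4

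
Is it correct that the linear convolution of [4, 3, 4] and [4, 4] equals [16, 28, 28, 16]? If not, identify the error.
Recompute linear convolution of [4, 3, 4] and [4, 4]: y[0] = 4×4 = 16; y[1] = 4×4 + 3×4 = 28; y[2] = 3×4 + 4×4 = 28; y[3] = 4×4 = 16 → [16, 28, 28, 16]. Given [16, 28, 28, 16] matches, so answer: Yes

Yes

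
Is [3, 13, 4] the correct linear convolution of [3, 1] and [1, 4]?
Recompute linear convolution of [3, 1] and [1, 4]: y[0] = 3×1 = 3; y[1] = 3×4 + 1×1 = 13; y[2] = 1×4 = 4 → [3, 13, 4]. Given [3, 13, 4] matches, so answer: Yes

Yes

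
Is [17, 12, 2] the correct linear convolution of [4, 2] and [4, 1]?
Recompute linear convolution of [4, 2] and [4, 1]: y[0] = 4×4 = 16; y[1] = 4×1 + 2×4 = 12; y[2] = 2×1 = 2 → [16, 12, 2]. Compare to given [17, 12, 2]: they differ at index 0: given 17, correct 16, so answer: No

No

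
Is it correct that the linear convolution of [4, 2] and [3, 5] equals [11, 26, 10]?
Recompute linear convolution of [4, 2] and [3, 5]: y[0] = 4×3 = 12; y[1] = 4×5 + 2×3 = 26; y[2] = 2×5 = 10 → [12, 26, 10]. Compare to given [11, 26, 10]: they differ at index 0: given 11, correct 12, so answer: No

No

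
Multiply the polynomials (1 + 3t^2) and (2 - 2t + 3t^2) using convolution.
Ascending coefficients: a = [1, 0, 3], b = [2, -2, 3]. c[0] = 1×2 = 2; c[1] = 1×-2 + 0×2 = -2; c[2] = 1×3 + 0×-2 + 3×2 = 9; c[3] = 0×3 + 3×-2 = -6; c[4] = 3×3 = 9. Result coefficients: [2, -2, 9, -6, 9] → 2 - 2t + 9t^2 - 6t^3 + 9t^4

2 - 2t + 9t^2 - 6t^3 + 9t^4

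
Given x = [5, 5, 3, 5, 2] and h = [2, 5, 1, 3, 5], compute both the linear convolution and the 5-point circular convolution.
Linear: y_lin[0] = 5×2 = 10; y_lin[1] = 5×5 + 5×2 = 35; y_lin[2] = 5×1 + 5×5 + 3×2 = 36; y_lin[3] = 5×3 + 5×1 + 3×5 + 5×2 = 45; y_lin[4] = 5×5 + 5×3 + 3×1 + 5×5 + 2×2 = 72; y_lin[5] = 5×5 + 3×3 + 5×1 + 2×5 = 49; y_lin[6] = 3×5 + 5×3 + 2×1 = 32; y_lin[7] = 5×5 + 2×3 = 31; y_lin[8] = 2×5 = 10 → [10, 35, 36, 45, 72, 49, 32, 31, 10]. Circular (length 5): y[0] = 5×2 + 5×5 + 3×3 + 5×1 + 2×5 = 59; y[1] = 5×5 + 5×2 + 3×5 + 5×3 + 2×1 = 67; y[2] = 5×1 + 5×5 + 3×2 + 5×5 + 2×3 = 67; y[3] = 5×3 + 5×1 + 3×5 + 5×2 + 2×5 = 55; y[4] = 5×5 + 5×3 + 3×1 + 5×5 + 2×2 = 72 → [59, 67, 67, 55, 72]

Linear: [10, 35, 36, 45, 72, 49, 32, 31, 10], Circular: [59, 67, 67, 55, 72]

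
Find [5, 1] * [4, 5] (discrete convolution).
y[0] = 5×4 = 20; y[1] = 5×5 + 1×4 = 29; y[2] = 1×5 = 5

[20, 29, 5]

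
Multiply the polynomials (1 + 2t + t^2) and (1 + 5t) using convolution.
Ascending coefficients: a = [1, 2, 1], b = [1, 5]. c[0] = 1×1 = 1; c[1] = 1×5 + 2×1 = 7; c[2] = 2×5 + 1×1 = 11; c[3] = 1×5 = 5. Result coefficients: [1, 7, 11, 5] → 1 + 7t + 11t^2 + 5t^3

1 + 7t + 11t^2 + 5t^3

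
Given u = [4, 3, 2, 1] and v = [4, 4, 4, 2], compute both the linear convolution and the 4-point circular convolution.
Linear: y_lin[0] = 4×4 = 16; y_lin[1] = 4×4 + 3×4 = 28; y_lin[2] = 4×4 + 3×4 + 2×4 = 36; y_lin[3] = 4×2 + 3×4 + 2×4 + 1×4 = 32; y_lin[4] = 3×2 + 2×4 + 1×4 = 18; y_lin[5] = 2×2 + 1×4 = 8; y_lin[6] = 1×2 = 2 → [16, 28, 36, 32, 18, 8, 2]. Circular (length 4): y[0] = 4×4 + 3×2 + 2×4 + 1×4 = 34; y[1] = 4×4 + 3×4 + 2×2 + 1×4 = 36; y[2] = 4×4 + 3×4 + 2×4 + 1×2 = 38; y[3] = 4×2 + 3×4 + 2×4 + 1×4 = 32 → [34, 36, 38, 32]

Linear: [16, 28, 36, 32, 18, 8, 2], Circular: [34, 36, 38, 32]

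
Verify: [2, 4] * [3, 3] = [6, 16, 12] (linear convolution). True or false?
Recompute linear convolution of [2, 4] and [3, 3]: y[0] = 2×3 = 6; y[1] = 2×3 + 4×3 = 18; y[2] = 4×3 = 12 → [6, 18, 12]. Compare to given [6, 16, 12]: they differ at index 1: given 16, correct 18, so answer: No

No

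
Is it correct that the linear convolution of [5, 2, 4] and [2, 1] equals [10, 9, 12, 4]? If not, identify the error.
Recompute linear convolution of [5, 2, 4] and [2, 1]: y[0] = 5×2 = 10; y[1] = 5×1 + 2×2 = 9; y[2] = 2×1 + 4×2 = 10; y[3] = 4×1 = 4 → [10, 9, 10, 4]. Compare to given [10, 9, 12, 4]: they differ at index 2: given 12, correct 10, so answer: No

No. Error at index 2: given 12, correct 10.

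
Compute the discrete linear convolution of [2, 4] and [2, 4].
y[0] = 2×2 = 4; y[1] = 2×4 + 4×2 = 16; y[2] = 4×4 = 16

[4, 16, 16]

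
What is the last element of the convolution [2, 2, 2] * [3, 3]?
Use y[k] = Σ_i a[i]·b[k-i] at k=3. y[3] = 2×3 = 6

6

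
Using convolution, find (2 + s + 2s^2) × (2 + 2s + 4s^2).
Ascending coefficients: a = [2, 1, 2], b = [2, 2, 4]. c[0] = 2×2 = 4; c[1] = 2×2 + 1×2 = 6; c[2] = 2×4 + 1×2 + 2×2 = 14; c[3] = 1×4 + 2×2 = 8; c[4] = 2×4 = 8. Result coefficients: [4, 6, 14, 8, 8] → 4 + 6s + 14s^2 + 8s^3 + 8s^4

4 + 6s + 14s^2 + 8s^3 + 8s^4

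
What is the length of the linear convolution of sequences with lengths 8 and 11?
Linear/full convolution length: m + n - 1 = 8 + 11 - 1 = 18

18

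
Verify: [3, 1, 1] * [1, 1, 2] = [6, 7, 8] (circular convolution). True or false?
Recompute circular convolution of [3, 1, 1] and [1, 1, 2]: y[0] = 3×1 + 1×2 + 1×1 = 6; y[1] = 3×1 + 1×1 + 1×2 = 6; y[2] = 3×2 + 1×1 + 1×1 = 8 → [6, 6, 8]. Compare to given [6, 7, 8]: they differ at index 1: given 7, correct 6, so answer: No

No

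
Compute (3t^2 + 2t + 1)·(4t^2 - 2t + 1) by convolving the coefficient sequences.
Ascending coefficients: a = [1, 2, 3], b = [1, -2, 4]. c[0] = 1×1 = 1; c[1] = 1×-2 + 2×1 = 0; c[2] = 1×4 + 2×-2 + 3×1 = 3; c[3] = 2×4 + 3×-2 = 2; c[4] = 3×4 = 12. Result coefficients: [1, 0, 3, 2, 12] → 12t^4 + 2t^3 + 3t^2 + 1

12t^4 + 2t^3 + 3t^2 + 1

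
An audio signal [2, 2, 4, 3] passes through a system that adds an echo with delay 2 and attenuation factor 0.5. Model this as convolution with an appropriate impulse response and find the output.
Direct-path + delayed-attenuated-path model → impulse response h = [1, 0, 0.5] (1 at lag 0, 0.5 at lag 2). Output y[n] = x[n] + 0.5·x[n - 2] (with x[n] = 0 outside 0..3): y[0] = 2 + 0.5×0 = 2; y[1] = 2 + 0.5×0 = 2; y[2] = 4 + 0.5×2 = 5.0; y[3] = 3 + 0.5×2 = 4.0; y[4] = 0 + 0.5×4 = 2.0; y[5] = 0 + 0.5×3 = 1.5. So y = [2, 2, 5.0, 4.0, 2.0, 1.5]

[2, 2, 5.0, 4.0, 2.0, 1.5]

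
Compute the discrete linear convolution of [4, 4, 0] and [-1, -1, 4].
y[0] = 4×-1 = -4; y[1] = 4×-1 + 4×-1 = -8; y[2] = 4×4 + 4×-1 + 0×-1 = 12; y[3] = 4×4 + 0×-1 = 16; y[4] = 0×4 = 0

[-4, -8, 12, 16, 0]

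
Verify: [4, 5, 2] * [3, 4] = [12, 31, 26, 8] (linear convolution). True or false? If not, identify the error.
Recompute linear convolution of [4, 5, 2] and [3, 4]: y[0] = 4×3 = 12; y[1] = 4×4 + 5×3 = 31; y[2] = 5×4 + 2×3 = 26; y[3] = 2×4 = 8 → [12, 31, 26, 8]. Given [12, 31, 26, 8] matches, so answer: Yes

Yes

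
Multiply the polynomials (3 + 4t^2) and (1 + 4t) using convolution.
Ascending coefficients: a = [3, 0, 4], b = [1, 4]. c[0] = 3×1 = 3; c[1] = 3×4 + 0×1 = 12; c[2] = 0×4 + 4×1 = 4; c[3] = 4×4 = 16. Result coefficients: [3, 12, 4, 16] → 3 + 12t + 4t^2 + 16t^3

3 + 12t + 4t^2 + 16t^3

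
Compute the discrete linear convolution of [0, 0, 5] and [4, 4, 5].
y[0] = 0×4 = 0; y[1] = 0×4 + 0×4 = 0; y[2] = 0×5 + 0×4 + 5×4 = 20; y[3] = 0×5 + 5×4 = 20; y[4] = 5×5 = 25

[0, 0, 20, 20, 25]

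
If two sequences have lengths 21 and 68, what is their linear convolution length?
Linear/full convolution length: m + n - 1 = 21 + 68 - 1 = 88

88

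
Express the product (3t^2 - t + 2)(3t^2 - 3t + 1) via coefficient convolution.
Ascending coefficients: a = [2, -1, 3], b = [1, -3, 3]. c[0] = 2×1 = 2; c[1] = 2×-3 + -1×1 = -7; c[2] = 2×3 + -1×-3 + 3×1 = 12; c[3] = -1×3 + 3×-3 = -12; c[4] = 3×3 = 9. Result coefficients: [2, -7, 12, -12, 9] → 9t^4 - 12t^3 + 12t^2 - 7t + 2

9t^4 - 12t^3 + 12t^2 - 7t + 2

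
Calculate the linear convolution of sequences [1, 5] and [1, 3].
y[0] = 1×1 = 1; y[1] = 1×3 + 5×1 = 8; y[2] = 5×3 = 15

[1, 8, 15]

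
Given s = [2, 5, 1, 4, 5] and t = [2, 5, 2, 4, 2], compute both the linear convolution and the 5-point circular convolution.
Linear: y_lin[0] = 2×2 = 4; y_lin[1] = 2×5 + 5×2 = 20; y_lin[2] = 2×2 + 5×5 + 1×2 = 31; y_lin[3] = 2×4 + 5×2 + 1×5 + 4×2 = 31; y_lin[4] = 2×2 + 5×4 + 1×2 + 4×5 + 5×2 = 56; y_lin[5] = 5×2 + 1×4 + 4×2 + 5×5 = 47; y_lin[6] = 1×2 + 4×4 + 5×2 = 28; y_lin[7] = 4×2 + 5×4 = 28; y_lin[8] = 5×2 = 10 → [4, 20, 31, 31, 56, 47, 28, 28, 10]. Circular (length 5): y[0] = 2×2 + 5×2 + 1×4 + 4×2 + 5×5 = 51; y[1] = 2×5 + 5×2 + 1×2 + 4×4 + 5×2 = 48; y[2] = 2×2 + 5×5 + 1×2 + 4×2 + 5×4 = 59; y[3] = 2×4 + 5×2 + 1×5 + 4×2 + 5×2 = 41; y[4] = 2×2 + 5×4 + 1×2 + 4×5 + 5×2 = 56 → [51, 48, 59, 41, 56]

Linear: [4, 20, 31, 31, 56, 47, 28, 28, 10], Circular: [51, 48, 59, 41, 56]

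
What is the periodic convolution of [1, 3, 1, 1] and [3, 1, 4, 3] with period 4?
Use y[k] = Σ_j s[j]·t[(k-j) mod 4]. y[0] = 1×3 + 3×3 + 1×4 + 1×1 = 17; y[1] = 1×1 + 3×3 + 1×3 + 1×4 = 17; y[2] = 1×4 + 3×1 + 1×3 + 1×3 = 13; y[3] = 1×3 + 3×4 + 1×1 + 1×3 = 19. Result: [17, 17, 13, 19]

[17, 17, 13, 19]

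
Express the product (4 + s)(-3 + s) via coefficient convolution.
Ascending coefficients: a = [4, 1], b = [-3, 1]. c[0] = 4×-3 = -12; c[1] = 4×1 + 1×-3 = 1; c[2] = 1×1 = 1. Result coefficients: [-12, 1, 1] → -12 + s + s^2

-12 + s + s^2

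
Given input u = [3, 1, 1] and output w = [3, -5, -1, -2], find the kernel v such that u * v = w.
Output length 4 = len(u) + len(v) - 1 ⇒ len(v) = 2. Solve v forward using v[k] = (w[k] - Σ_{i≥1} u[i]·v[k-i]) / u[0]: v[0] = w[0] / u[0] = 3 / 3 = 1; v[1] = (w[1] - 1×1) / u[0] = (-5 - 1×1) / 3 = -2. So v = [1, -2]. Forward-check [3, 1, 1] * [1, -2]: w[0] = 3×1 = 3; w[1] = 3×-2 + 1×1 = -5; w[2] = 1×-2 + 1×1 = -1; w[3] = 1×-2 = -2 → [3, -5, -1, -2] ✓

[1, -2]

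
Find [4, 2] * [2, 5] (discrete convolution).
y[0] = 4×2 = 8; y[1] = 4×5 + 2×2 = 24; y[2] = 2×5 = 10

[8, 24, 10]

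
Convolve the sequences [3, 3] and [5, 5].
y[0] = 3×5 = 15; y[1] = 3×5 + 3×5 = 30; y[2] = 3×5 = 15

[15, 30, 15]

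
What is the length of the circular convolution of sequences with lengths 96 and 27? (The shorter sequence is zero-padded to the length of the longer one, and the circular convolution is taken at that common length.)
Circular convolution (zero-padding the shorter input) has length max(m, n) = max(96, 27) = 96

96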